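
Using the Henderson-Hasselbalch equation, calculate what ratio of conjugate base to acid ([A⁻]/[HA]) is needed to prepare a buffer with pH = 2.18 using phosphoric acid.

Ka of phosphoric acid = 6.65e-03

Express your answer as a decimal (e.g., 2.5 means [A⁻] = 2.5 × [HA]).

pKa = -log(6.65e-03) = 2.1772. pH = pKa + log([A⁻]/[HA]), so log([A⁻]/[HA]) = pH − pKa = 2.18 − 2.1772 = 0.0028. [A⁻]/[HA] = 10^(0.0028) = 1.01

[A⁻]/[HA] = 1.01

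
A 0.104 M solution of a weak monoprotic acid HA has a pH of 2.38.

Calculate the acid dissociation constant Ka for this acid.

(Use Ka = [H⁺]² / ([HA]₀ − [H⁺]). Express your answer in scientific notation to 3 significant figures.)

[H⁺] = 10^(−pH) = 10^(−2.38) = 4.169e-03 M. For HA ⇌ H⁺ + A⁻, Ka = [H⁺][A⁻]/[HA] = [H⁺]² / ([HA]₀ − [H⁺]) = (4.169e-03)² / (0.104 − 4.169e-03) = 1.74e-04.

K_a = 1.74e-04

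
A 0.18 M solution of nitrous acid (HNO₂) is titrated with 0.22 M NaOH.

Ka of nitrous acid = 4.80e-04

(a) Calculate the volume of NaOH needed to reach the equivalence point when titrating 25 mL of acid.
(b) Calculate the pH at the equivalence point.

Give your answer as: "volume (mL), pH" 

moles acid = 0.18 × 25/1000 = 0.0045 mol; V_base = moles/0.22 × 1000 = 20.5 mL. At equivalence only the conjugate base is present: [A⁻] = 0.0045/0.045 = 9.9000e-02 M. Kb = Kw/Ka = 2.08e-11; [OH⁻] = √(Kb × [A⁻]) = 1.4361e-06; pOH = 5.84; pH = 14 - pOH = 8.16.

V = 20.5 mL, pH = 8.16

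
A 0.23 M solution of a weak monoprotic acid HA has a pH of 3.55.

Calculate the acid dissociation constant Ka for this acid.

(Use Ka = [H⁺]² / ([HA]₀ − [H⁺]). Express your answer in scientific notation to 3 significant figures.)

[H⁺] = 10^(−pH) = 10^(−3.55) = 2.818e-04 M. For HA ⇌ H⁺ + A⁻, Ka = [H⁺][A⁻]/[HA] = [H⁺]² / ([HA]₀ − [H⁺]) = (2.818e-04)² / (0.23 − 2.818e-04) = 3.46e-07.

K_a = 3.46e-07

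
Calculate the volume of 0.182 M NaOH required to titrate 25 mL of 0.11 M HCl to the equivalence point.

At equivalence: moles acid = moles base. moles HCl = 0.11 × 25/1000 = 0.00275 mol. V_base = moles / 0.182 × 1000 = 15.1 mL.

V_{base} = 15.1 mL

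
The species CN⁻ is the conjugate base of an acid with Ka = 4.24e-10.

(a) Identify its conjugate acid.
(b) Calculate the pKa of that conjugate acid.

(a) The conjugate acid is formed by adding one H⁺ to CN⁻, giving HCN. (b) pKa = -log(Ka) = -log(4.24e-10) = 9.37.

Conjugate acid: HCN; pK_a = 9.37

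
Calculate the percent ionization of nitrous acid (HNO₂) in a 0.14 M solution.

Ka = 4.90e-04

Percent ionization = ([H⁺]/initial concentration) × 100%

Using Ka equilibrium: x² + Ka×x - Ka×C = 0. Solving: [H⁺] = 8.0411e-03. Percent = (8.0411e-03/0.14) × 100

Percent ionization = 5.74%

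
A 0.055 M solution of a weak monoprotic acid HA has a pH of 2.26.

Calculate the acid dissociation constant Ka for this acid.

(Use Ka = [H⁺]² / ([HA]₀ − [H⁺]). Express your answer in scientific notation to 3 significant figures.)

[H⁺] = 10^(−pH) = 10^(−2.26) = 5.495e-03 M. For HA ⇌ H⁺ + A⁻, Ka = [H⁺][A⁻]/[HA] = [H⁺]² / ([HA]₀ − [H⁺]) = (5.495e-03)² / (0.055 − 5.495e-03) = 6.10e-04.

K_a = 6.10e-04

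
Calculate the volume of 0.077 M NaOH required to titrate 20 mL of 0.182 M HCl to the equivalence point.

At equivalence: moles acid = moles base. moles HCl = 0.182 × 20/1000 = 0.00364 mol. V_base = moles / 0.077 × 1000 = 47.3 mL.

V_{base} = 47.3 mL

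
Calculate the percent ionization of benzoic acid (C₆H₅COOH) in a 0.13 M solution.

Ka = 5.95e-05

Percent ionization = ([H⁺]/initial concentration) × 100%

Using Ka equilibrium: x² + Ka×x - Ka×C = 0. Solving: [H⁺] = 2.7516e-03. Percent = (2.7516e-03/0.13) × 100

Percent ionization = 2.12%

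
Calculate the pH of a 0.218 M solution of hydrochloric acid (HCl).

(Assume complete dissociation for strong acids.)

[H⁺] = 0.218 M for strong acid. pH = -log[H⁺] = -log(0.218)

pH = 0.66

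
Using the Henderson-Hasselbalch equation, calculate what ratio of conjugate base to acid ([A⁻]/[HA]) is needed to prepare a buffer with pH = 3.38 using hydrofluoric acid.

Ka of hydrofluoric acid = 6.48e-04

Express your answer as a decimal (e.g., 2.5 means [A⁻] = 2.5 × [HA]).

pKa = -log(6.48e-04) = 3.1884. pH = pKa + log([A⁻]/[HA]), so log([A⁻]/[HA]) = pH − pKa = 3.38 − 3.1884 = 0.1916. [A⁻]/[HA] = 10^(0.1916) = 1.55

[A⁻]/[HA] = 1.55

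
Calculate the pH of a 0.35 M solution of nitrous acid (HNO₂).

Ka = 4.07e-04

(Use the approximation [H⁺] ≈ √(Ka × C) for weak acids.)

[H⁺] = √(Ka × C) = √(4.07e-04 × 0.35) = 1.1935e-02. pH = -log(1.1935e-02)

pH = 1.92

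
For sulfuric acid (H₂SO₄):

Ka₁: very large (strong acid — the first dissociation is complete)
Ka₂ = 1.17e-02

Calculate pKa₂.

pKa₂ = -log(Ka₂) = -log(1.17e-02) = 1.93.

pK_{a2} = 1.93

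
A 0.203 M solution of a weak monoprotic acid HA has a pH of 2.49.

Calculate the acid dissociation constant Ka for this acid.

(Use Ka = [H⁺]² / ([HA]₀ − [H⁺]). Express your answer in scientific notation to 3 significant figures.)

[H⁺] = 10^(−pH) = 10^(−2.49) = 3.236e-03 M. For HA ⇌ H⁺ + A⁻, Ka = [H⁺][A⁻]/[HA] = [H⁺]² / ([HA]₀ − [H⁺]) = (3.236e-03)² / (0.203 − 3.236e-03) = 5.24e-05.

K_a = 5.24e-05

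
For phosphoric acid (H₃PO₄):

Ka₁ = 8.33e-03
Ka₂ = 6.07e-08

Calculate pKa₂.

pKa₂ = -log(Ka₂) = -log(6.07e-08) = 7.22.

pK_{a2} = 7.22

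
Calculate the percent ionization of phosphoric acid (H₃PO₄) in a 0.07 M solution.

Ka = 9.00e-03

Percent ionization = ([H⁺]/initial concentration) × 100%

Using Ka equilibrium: x² + Ka×x - Ka×C = 0. Solving: [H⁺] = 2.1000e-02. Percent = (2.1000e-02/0.07) × 100

Percent ionization = 30%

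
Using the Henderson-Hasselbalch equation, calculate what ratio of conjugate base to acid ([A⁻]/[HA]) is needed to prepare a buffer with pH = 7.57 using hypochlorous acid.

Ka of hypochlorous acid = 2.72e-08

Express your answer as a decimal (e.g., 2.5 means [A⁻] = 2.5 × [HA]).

pKa = -log(2.72e-08) = 7.5654. pH = pKa + log([A⁻]/[HA]), so log([A⁻]/[HA]) = pH − pKa = 7.57 − 7.5654 = 0.0046. [A⁻]/[HA] = 10^(0.0046) = 1.01

[A⁻]/[HA] = 1.01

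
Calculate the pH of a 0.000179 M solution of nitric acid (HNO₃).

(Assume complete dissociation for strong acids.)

[H⁺] = 0.000179 M for strong acid. pH = -log[H⁺] = -log(0.000179)

pH = 3.75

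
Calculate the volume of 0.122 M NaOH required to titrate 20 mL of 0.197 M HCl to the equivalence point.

At equivalence: moles acid = moles base. moles HCl = 0.197 × 20/1000 = 0.00394 mol. V_base = moles / 0.122 × 1000 = 32.3 mL.

V_{base} = 32.3 mL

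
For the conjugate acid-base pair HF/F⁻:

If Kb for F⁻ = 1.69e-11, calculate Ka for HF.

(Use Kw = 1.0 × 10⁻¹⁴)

For a conjugate pair Ka × Kb = Kw, so Ka = Kw/Kb = 1.0 × 10⁻¹⁴ / 1.69e-11 = 5.92e-04.

K_a = 5.92e-04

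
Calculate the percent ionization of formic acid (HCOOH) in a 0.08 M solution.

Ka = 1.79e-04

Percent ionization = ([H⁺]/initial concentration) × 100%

Using Ka equilibrium: x² + Ka×x - Ka×C = 0. Solving: [H⁺] = 3.6957e-03. Percent = (3.6957e-03/0.08) × 100

Percent ionization = 4.62%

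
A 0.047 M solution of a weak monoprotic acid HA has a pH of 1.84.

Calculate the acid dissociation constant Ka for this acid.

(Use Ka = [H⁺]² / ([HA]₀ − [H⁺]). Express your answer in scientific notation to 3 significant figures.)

[H⁺] = 10^(−pH) = 10^(−1.84) = 1.445e-02 M. For HA ⇌ H⁺ + A⁻, Ka = [H⁺][A⁻]/[HA] = [H⁺]² / ([HA]₀ − [H⁺]) = (1.445e-02)² / (0.047 − 1.445e-02) = 6.42e-03.

K_a = 6.42e-03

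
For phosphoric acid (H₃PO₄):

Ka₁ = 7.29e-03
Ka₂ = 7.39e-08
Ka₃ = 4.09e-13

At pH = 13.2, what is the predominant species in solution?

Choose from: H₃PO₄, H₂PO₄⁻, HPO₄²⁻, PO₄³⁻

pKa₁ = 2.14, pKa₂ = 7.13, pKa₃ = 12.39. For a polyprotic acid the predominant species crosses at each pKa: below pKa_n the protonated form dominates, above it the deprotonated form does. At pH = 13.2, the predominant species is PO₄³⁻.

PO₄³⁻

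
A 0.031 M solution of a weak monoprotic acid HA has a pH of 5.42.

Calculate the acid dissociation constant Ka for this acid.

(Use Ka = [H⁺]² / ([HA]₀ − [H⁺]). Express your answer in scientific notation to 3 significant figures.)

[H⁺] = 10^(−pH) = 10^(−5.42) = 3.802e-06 M. For HA ⇌ H⁺ + A⁻, Ka = [H⁺][A⁻]/[HA] = [H⁺]² / ([HA]₀ − [H⁺]) = (3.802e-06)² / (0.031 − 3.802e-06) = 4.66e-10.

K_a = 4.66e-10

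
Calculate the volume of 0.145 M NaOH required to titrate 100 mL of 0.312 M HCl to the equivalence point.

At equivalence: moles acid = moles base. moles HCl = 0.312 × 100/1000 = 0.0312 mol. V_base = moles / 0.145 × 1000 = 215.2 mL.

V_{base} = 215.2 mL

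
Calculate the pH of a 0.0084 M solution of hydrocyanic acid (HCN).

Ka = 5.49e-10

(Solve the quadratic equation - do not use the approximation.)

x² + Ka×x - Ka×C = 0. Using quadratic formula: [H⁺] = 2.1472e-06

pH = 5.67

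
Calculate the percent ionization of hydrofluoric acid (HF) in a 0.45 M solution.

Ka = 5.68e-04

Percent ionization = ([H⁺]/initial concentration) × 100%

Using Ka equilibrium: x² + Ka×x - Ka×C = 0. Solving: [H⁺] = 1.5706e-02. Percent = (1.5706e-02/0.45) × 100

Percent ionization = 3.49%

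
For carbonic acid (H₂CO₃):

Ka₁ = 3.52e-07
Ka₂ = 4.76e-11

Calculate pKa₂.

pKa₂ = -log(Ka₂) = -log(4.76e-11) = 10.32.

pK_{a2} = 10.32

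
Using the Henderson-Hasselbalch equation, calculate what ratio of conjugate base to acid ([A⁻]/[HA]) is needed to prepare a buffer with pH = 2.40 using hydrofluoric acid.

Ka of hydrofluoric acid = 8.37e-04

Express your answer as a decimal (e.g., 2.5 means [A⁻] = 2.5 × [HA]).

pKa = -log(8.37e-04) = 3.0773. pH = pKa + log([A⁻]/[HA]), so log([A⁻]/[HA]) = pH − pKa = 2.40 − 3.0773 = -0.6773. [A⁻]/[HA] = 10^(-0.6773) = 0.210

[A⁻]/[HA] = 0.210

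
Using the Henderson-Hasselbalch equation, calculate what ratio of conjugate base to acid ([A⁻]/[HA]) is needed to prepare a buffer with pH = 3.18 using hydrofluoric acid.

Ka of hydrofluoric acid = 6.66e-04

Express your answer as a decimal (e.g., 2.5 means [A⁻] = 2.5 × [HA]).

pKa = -log(6.66e-04) = 3.1765. pH = pKa + log([A⁻]/[HA]), so log([A⁻]/[HA]) = pH − pKa = 3.18 − 3.1765 = 0.0035. [A⁻]/[HA] = 10^(0.0035) = 1.01

[A⁻]/[HA] = 1.01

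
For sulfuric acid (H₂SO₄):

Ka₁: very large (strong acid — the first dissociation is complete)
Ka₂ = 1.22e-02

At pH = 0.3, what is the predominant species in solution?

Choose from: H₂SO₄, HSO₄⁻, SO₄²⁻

The first dissociation is complete, so H₂SO₄ itself is never the predominant species in water; pKa₂ = -log(1.22e-02) = 1.91. For a polyprotic acid the predominant species crosses at each pKa: below pKa_n the protonated form dominates, above it the deprotonated form does. At pH = 0.3, the predominant species is HSO₄⁻.

HSO₄⁻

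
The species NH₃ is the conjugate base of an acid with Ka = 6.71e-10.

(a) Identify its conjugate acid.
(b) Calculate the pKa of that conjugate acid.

(a) The conjugate acid is formed by adding one H⁺ to NH₃, giving NH₄⁺. (b) pKa = -log(Ka) = -log(6.71e-10) = 9.17.

Conjugate acid: NH₄⁺; pK_a = 9.17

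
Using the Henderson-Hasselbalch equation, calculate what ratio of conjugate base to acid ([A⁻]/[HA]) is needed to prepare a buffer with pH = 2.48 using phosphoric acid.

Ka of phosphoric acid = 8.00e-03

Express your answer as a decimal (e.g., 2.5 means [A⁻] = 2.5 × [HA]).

pKa = -log(8.00e-03) = 2.0969. pH = pKa + log([A⁻]/[HA]), so log([A⁻]/[HA]) = pH − pKa = 2.48 − 2.0969 = 0.3831. [A⁻]/[HA] = 10^(0.3831) = 2.42

[A⁻]/[HA] = 2.42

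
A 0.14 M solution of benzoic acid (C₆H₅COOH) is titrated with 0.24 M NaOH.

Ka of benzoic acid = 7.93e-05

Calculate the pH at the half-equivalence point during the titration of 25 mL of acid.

At half-equivalence [HA] = [A⁻], so Henderson-Hasselbalch gives pH = pKa = -log(7.93e-05) = 4.10.

pH = pKa = 4.10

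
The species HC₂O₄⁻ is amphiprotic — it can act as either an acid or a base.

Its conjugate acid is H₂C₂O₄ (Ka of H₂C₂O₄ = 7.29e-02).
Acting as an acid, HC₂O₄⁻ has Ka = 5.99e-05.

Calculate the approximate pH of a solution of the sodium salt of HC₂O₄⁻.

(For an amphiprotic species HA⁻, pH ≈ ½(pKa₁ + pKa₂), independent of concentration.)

pKa₁ = -log(7.29e-02) = 1.14; pKa₂ = -log(5.99e-05) = 4.22. For an amphiprotic species, pH ≈ ½(pKa₁ + pKa₂) = ½(1.14 + 4.22) = 2.68.

pH = 2.68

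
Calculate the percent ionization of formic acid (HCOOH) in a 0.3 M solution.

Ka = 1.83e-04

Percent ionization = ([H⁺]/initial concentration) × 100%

Using Ka equilibrium: x² + Ka×x - Ka×C = 0. Solving: [H⁺] = 7.3185e-03. Percent = (7.3185e-03/0.3) × 100

Percent ionization = 2.44%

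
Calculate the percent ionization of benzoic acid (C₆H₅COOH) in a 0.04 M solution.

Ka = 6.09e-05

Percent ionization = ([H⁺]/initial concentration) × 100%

Using Ka equilibrium: x² + Ka×x - Ka×C = 0. Solving: [H⁺] = 1.5306e-03. Percent = (1.5306e-03/0.04) × 100

Percent ionization = 3.83%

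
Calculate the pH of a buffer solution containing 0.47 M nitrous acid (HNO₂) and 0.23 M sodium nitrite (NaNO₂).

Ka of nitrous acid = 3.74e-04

pKa = -log(3.74e-04) = 3.43. pH = pKa + log([A⁻]/[HA]) = 3.43 + log(0.23/0.47)

pH = 3.12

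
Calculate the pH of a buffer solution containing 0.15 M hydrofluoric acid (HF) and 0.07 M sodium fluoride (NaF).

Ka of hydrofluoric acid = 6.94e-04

pKa = -log(6.94e-04) = 3.16. pH = pKa + log([A⁻]/[HA]) = 3.16 + log(0.07/0.15)

pH = 2.83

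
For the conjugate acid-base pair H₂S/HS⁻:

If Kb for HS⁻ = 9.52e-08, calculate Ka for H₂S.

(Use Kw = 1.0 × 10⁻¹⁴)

For a conjugate pair Ka × Kb = Kw, so Ka = Kw/Kb = 1.0 × 10⁻¹⁴ / 9.52e-08 = 1.05e-07.

K_a = 1.05e-07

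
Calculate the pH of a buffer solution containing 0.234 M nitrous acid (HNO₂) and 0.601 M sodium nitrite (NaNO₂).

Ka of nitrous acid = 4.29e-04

pKa = -log(4.29e-04) = 3.37. pH = pKa + log([A⁻]/[HA]) = 3.37 + log(0.601/0.234)

pH = 3.78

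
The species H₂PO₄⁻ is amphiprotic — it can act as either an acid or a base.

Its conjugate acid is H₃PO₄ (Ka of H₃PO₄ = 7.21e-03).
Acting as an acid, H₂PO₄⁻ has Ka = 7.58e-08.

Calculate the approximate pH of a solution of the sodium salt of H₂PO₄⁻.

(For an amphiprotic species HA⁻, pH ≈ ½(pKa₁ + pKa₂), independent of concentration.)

pKa₁ = -log(7.21e-03) = 2.14; pKa₂ = -log(7.58e-08) = 7.12. For an amphiprotic species, pH ≈ ½(pKa₁ + pKa₂) = ½(2.14 + 7.12) = 4.63.

pH = 4.63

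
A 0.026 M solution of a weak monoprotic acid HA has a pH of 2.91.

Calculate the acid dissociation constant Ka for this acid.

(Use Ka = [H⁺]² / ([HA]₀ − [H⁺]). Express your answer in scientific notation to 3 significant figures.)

[H⁺] = 10^(−pH) = 10^(−2.91) = 1.230e-03 M. For HA ⇌ H⁺ + A⁻, Ka = [H⁺][A⁻]/[HA] = [H⁺]² / ([HA]₀ − [H⁺]) = (1.230e-03)² / (0.026 − 1.230e-03) = 6.11e-05.

K_a = 6.11e-05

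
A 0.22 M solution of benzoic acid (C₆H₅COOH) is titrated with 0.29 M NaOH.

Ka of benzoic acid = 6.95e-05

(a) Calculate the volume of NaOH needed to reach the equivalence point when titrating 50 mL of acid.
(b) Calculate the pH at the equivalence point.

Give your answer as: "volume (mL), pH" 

moles acid = 0.22 × 50/1000 = 0.011 mol; V_base = moles/0.29 × 1000 = 37.9 mL. At equivalence only the conjugate base is present: [A⁻] = 0.011/0.088 = 1.2510e-01 M. Kb = Kw/Ka = 1.44e-10; [OH⁻] = √(Kb × [A⁻]) = 4.2426e-06; pOH = 5.37; pH = 14 - pOH = 8.63.

V = 37.9 mL, pH = 8.63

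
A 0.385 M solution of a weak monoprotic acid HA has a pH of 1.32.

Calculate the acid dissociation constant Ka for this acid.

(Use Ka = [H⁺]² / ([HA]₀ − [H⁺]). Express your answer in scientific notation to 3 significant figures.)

[H⁺] = 10^(−pH) = 10^(−1.32) = 4.786e-02 M. For HA ⇌ H⁺ + A⁻, Ka = [H⁺][A⁻]/[HA] = [H⁺]² / ([HA]₀ − [H⁺]) = (4.786e-02)² / (0.385 − 4.786e-02) = 6.80e-03.

K_a = 6.80e-03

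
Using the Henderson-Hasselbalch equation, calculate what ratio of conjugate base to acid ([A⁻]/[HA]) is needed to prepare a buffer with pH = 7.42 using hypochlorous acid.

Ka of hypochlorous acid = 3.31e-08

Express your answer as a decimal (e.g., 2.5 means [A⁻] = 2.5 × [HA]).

pKa = -log(3.31e-08) = 7.4802. pH = pKa + log([A⁻]/[HA]), so log([A⁻]/[HA]) = pH − pKa = 7.42 − 7.4802 = -0.0602. [A⁻]/[HA] = 10^(-0.0602) = 0.871

[A⁻]/[HA] = 0.871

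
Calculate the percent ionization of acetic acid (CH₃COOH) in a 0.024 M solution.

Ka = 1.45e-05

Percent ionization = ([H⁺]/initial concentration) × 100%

Using Ka equilibrium: x² + Ka×x - Ka×C = 0. Solving: [H⁺] = 5.8271e-04. Percent = (5.8271e-04/0.024) × 100

Percent ionization = 2.43%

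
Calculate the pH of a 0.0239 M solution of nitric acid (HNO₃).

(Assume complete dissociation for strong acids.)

[H⁺] = 0.0239 M for strong acid. pH = -log[H⁺] = -log(0.0239)

pH = 1.62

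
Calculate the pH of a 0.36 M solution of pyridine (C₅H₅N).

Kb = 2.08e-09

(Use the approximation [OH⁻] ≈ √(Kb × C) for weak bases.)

[OH⁻] = √(Kb × C) = √(2.08e-09 × 0.36) = 2.7364e-05. pOH = 4.56, pH = 14 - pOH

pH = 9.44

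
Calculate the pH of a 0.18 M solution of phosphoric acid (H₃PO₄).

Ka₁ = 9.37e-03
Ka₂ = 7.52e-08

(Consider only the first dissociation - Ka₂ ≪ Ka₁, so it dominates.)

First dissociation dominates. From Ka₁ = [H⁺][HA⁻]/[H₂A], x² + Ka₁·x − Ka₁·C = 0 with C = 0.18 M and Ka₁ = 9.37e-03. Solving: [H⁺] = (−Ka₁ + √(Ka₁² + 4·Ka₁·C)) / 2 = 3.6650e-02 M. pH = -log(3.6650e-02) = 1.44.

pH = 1.44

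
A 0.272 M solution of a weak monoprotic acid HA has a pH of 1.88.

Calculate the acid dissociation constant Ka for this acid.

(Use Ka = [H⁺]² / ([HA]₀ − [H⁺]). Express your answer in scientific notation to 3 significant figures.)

[H⁺] = 10^(−pH) = 10^(−1.88) = 1.318e-02 M. For HA ⇌ H⁺ + A⁻, Ka = [H⁺][A⁻]/[HA] = [H⁺]² / ([HA]₀ − [H⁺]) = (1.318e-02)² / (0.272 − 1.318e-02) = 6.71e-04.

K_a = 6.71e-04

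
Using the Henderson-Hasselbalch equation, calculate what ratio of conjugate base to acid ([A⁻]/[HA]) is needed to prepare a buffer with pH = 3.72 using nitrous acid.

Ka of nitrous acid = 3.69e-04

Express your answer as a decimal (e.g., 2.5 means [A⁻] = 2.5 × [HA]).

pKa = -log(3.69e-04) = 3.4330. pH = pKa + log([A⁻]/[HA]), so log([A⁻]/[HA]) = pH − pKa = 3.72 − 3.4330 = 0.2870. [A⁻]/[HA] = 10^(0.2870) = 1.94

[A⁻]/[HA] = 1.94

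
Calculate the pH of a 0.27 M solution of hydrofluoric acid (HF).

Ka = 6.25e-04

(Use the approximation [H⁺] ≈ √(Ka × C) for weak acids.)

[H⁺] = √(Ka × C) = √(6.25e-04 × 0.27) = 1.2990e-02. pH = -log(1.2990e-02)

pH = 1.89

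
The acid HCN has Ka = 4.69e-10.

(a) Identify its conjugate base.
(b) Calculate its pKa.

(a) The conjugate base is formed by removing one H⁺ from HCN, giving CN⁻. (b) pKa = -log(Ka) = -log(4.69e-10) = 9.33.

Conjugate base: CN⁻; pK_a = 9.33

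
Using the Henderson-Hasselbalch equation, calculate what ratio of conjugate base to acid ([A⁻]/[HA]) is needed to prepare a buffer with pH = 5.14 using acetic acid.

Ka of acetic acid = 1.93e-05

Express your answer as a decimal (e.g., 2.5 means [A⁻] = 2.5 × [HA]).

pKa = -log(1.93e-05) = 4.7144. pH = pKa + log([A⁻]/[HA]), so log([A⁻]/[HA]) = pH − pKa = 5.14 − 4.7144 = 0.4256. [A⁻]/[HA] = 10^(0.4256) = 2.66

[A⁻]/[HA] = 2.66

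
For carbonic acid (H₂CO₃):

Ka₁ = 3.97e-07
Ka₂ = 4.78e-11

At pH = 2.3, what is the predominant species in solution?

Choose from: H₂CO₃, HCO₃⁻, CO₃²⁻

pKa₁ = 6.40, pKa₂ = 10.32. For a polyprotic acid the predominant species crosses at each pKa: below pKa_n the protonated form dominates, above it the deprotonated form does. At pH = 2.3, the predominant species is H₂CO₃.

H₂CO₃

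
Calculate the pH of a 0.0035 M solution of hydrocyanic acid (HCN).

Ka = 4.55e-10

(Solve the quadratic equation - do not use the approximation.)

x² + Ka×x - Ka×C = 0. Using quadratic formula: [H⁺] = 1.2617e-06

pH = 5.90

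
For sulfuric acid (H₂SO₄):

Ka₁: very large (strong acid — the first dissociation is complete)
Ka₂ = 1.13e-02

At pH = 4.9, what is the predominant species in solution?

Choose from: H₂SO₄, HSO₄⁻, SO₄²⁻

The first dissociation is complete, so H₂SO₄ itself is never the predominant species in water; pKa₂ = -log(1.13e-02) = 1.95. For a polyprotic acid the predominant species crosses at each pKa: below pKa_n the protonated form dominates, above it the deprotonated form does. At pH = 4.9, the predominant species is SO₄²⁻.

SO₄²⁻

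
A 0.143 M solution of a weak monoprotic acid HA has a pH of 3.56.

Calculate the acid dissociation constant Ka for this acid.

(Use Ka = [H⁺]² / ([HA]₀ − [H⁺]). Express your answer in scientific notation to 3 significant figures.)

[H⁺] = 10^(−pH) = 10^(−3.56) = 2.754e-04 M. For HA ⇌ H⁺ + A⁻, Ka = [H⁺][A⁻]/[HA] = [H⁺]² / ([HA]₀ − [H⁺]) = (2.754e-04)² / (0.143 − 2.754e-04) = 5.31e-07.

K_a = 5.31e-07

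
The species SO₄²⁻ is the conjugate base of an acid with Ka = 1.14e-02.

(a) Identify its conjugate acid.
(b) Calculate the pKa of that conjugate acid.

(a) The conjugate acid is formed by adding one H⁺ to SO₄²⁻, giving HSO₄⁻. (b) pKa = -log(Ka) = -log(1.14e-02) = 1.94.

Conjugate acid: HSO₄⁻; pK_a = 1.94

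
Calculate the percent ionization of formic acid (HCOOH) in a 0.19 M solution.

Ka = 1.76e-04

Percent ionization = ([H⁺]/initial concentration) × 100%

Using Ka equilibrium: x² + Ka×x - Ka×C = 0. Solving: [H⁺] = 5.6954e-03. Percent = (5.6954e-03/0.19) × 100

Percent ionization = 3%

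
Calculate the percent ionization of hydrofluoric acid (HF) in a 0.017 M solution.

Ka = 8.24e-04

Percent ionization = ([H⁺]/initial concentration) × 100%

Using Ka equilibrium: x² + Ka×x - Ka×C = 0. Solving: [H⁺] = 3.3533e-03. Percent = (3.3533e-03/0.017) × 100

Percent ionization = 19.7%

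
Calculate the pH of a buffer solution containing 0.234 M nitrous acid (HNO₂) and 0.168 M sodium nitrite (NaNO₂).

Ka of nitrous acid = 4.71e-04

pKa = -log(4.71e-04) = 3.33. pH = pKa + log([A⁻]/[HA]) = 3.33 + log(0.168/0.234)

pH = 3.18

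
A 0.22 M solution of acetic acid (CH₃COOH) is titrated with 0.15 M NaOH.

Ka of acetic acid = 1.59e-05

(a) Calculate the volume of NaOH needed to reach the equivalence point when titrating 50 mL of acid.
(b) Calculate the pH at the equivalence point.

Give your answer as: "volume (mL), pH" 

moles acid = 0.22 × 50/1000 = 0.011 mol; V_base = moles/0.15 × 1000 = 73.3 mL. At equivalence only the conjugate base is present: [A⁻] = 0.011/0.123 = 8.9189e-02 M. Kb = Kw/Ka = 6.29e-10; [OH⁻] = √(Kb × [A⁻]) = 7.4896e-06; pOH = 5.13; pH = 14 - pOH = 8.87.

V = 73.3 mL, pH = 8.87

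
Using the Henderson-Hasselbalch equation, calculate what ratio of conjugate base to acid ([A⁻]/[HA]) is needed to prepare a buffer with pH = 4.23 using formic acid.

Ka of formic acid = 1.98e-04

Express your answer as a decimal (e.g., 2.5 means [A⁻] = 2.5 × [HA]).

pKa = -log(1.98e-04) = 3.7033. pH = pKa + log([A⁻]/[HA]), so log([A⁻]/[HA]) = pH − pKa = 4.23 − 3.7033 = 0.5267. [A⁻]/[HA] = 10^(0.5267) = 3.36

[A⁻]/[HA] = 3.36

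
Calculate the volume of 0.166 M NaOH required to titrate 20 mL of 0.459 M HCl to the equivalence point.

At equivalence: moles acid = moles base. moles HCl = 0.459 × 20/1000 = 0.00918 mol. V_base = moles / 0.166 × 1000 = 55.3 mL.

V_{base} = 55.3 mL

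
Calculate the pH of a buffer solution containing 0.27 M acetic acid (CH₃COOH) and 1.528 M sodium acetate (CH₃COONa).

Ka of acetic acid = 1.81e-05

pKa = -log(1.81e-05) = 4.74. pH = pKa + log([A⁻]/[HA]) = 4.74 + log(1.528/0.27)

pH = 5.50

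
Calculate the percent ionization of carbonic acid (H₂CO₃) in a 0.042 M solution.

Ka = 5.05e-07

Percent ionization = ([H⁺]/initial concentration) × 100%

Using Ka equilibrium: x² + Ka×x - Ka×C = 0. Solving: [H⁺] = 1.4538e-04. Percent = (1.4538e-04/0.042) × 100

Percent ionization = 0.346%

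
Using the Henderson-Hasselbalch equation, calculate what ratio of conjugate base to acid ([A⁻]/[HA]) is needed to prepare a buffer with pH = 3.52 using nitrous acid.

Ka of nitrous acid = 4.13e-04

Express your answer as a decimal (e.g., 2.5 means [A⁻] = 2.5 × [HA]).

pKa = -log(4.13e-04) = 3.3840. pH = pKa + log([A⁻]/[HA]), so log([A⁻]/[HA]) = pH − pKa = 3.52 − 3.3840 = 0.1360. [A⁻]/[HA] = 10^(0.1360) = 1.37

[A⁻]/[HA] = 1.37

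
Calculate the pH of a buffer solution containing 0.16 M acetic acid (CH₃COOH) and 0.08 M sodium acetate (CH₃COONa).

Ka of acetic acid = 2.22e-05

pKa = -log(2.22e-05) = 4.65. pH = pKa + log([A⁻]/[HA]) = 4.65 + log(0.08/0.16)

pH = 4.35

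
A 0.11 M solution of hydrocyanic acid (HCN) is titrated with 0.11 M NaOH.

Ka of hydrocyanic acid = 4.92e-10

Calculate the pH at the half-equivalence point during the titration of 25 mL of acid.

At half-equivalence [HA] = [A⁻], so Henderson-Hasselbalch gives pH = pKa = -log(4.92e-10) = 9.31.

pH = pKa = 9.31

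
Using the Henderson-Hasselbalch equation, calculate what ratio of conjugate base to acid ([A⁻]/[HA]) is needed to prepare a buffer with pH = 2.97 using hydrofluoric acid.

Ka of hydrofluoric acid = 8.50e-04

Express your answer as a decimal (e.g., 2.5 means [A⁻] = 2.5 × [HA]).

pKa = -log(8.50e-04) = 3.0706. pH = pKa + log([A⁻]/[HA]), so log([A⁻]/[HA]) = pH − pKa = 2.97 − 3.0706 = -0.1006. [A⁻]/[HA] = 10^(-0.1006) = 0.793

[A⁻]/[HA] = 0.793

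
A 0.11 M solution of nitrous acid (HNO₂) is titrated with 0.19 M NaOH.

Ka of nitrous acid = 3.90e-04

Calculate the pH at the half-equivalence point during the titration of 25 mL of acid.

At half-equivalence [HA] = [A⁻], so Henderson-Hasselbalch gives pH = pKa = -log(3.90e-04) = 3.41.

pH = pKa = 3.41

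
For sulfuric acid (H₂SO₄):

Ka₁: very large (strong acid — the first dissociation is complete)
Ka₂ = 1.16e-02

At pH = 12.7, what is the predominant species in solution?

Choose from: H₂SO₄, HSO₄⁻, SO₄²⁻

The first dissociation is complete, so H₂SO₄ itself is never the predominant species in water; pKa₂ = -log(1.16e-02) = 1.94. For a polyprotic acid the predominant species crosses at each pKa: below pKa_n the protonated form dominates, above it the deprotonated form does. At pH = 12.7, the predominant species is SO₄²⁻.

SO₄²⁻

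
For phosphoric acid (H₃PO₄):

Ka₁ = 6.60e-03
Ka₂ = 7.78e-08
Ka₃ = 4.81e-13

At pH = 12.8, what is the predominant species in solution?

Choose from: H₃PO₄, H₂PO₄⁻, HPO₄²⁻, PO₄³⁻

pKa₁ = 2.18, pKa₂ = 7.11, pKa₃ = 12.32. For a polyprotic acid the predominant species crosses at each pKa: below pKa_n the protonated form dominates, above it the deprotonated form does. At pH = 12.8, the predominant species is PO₄³⁻.

PO₄³⁻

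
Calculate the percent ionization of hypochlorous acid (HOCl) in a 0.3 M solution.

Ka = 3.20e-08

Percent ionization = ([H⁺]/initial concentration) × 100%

Using Ka equilibrium: x² + Ka×x - Ka×C = 0. Solving: [H⁺] = 9.7964e-05. Percent = (9.7964e-05/0.3) × 100

Percent ionization = 0.0327%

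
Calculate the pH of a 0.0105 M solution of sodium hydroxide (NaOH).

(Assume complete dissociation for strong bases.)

[OH⁻] = 0.0105 M for strong base. pOH = -log[OH⁻] = 1.98, pH = 14 - pOH

pH = 12.02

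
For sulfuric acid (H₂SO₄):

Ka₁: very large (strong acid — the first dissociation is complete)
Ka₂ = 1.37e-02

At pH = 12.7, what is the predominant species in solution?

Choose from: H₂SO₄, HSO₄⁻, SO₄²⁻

The first dissociation is complete, so H₂SO₄ itself is never the predominant species in water; pKa₂ = -log(1.37e-02) = 1.86. For a polyprotic acid the predominant species crosses at each pKa: below pKa_n the protonated form dominates, above it the deprotonated form does. At pH = 12.7, the predominant species is SO₄²⁻.

SO₄²⁻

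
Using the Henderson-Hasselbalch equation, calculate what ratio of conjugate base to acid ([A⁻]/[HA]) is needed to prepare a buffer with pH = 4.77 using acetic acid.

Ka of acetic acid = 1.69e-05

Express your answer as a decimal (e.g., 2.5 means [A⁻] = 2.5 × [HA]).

pKa = -log(1.69e-05) = 4.7721. pH = pKa + log([A⁻]/[HA]), so log([A⁻]/[HA]) = pH − pKa = 4.77 − 4.7721 = -0.0021. [A⁻]/[HA] = 10^(-0.0021) = 0.995

[A⁻]/[HA] = 0.995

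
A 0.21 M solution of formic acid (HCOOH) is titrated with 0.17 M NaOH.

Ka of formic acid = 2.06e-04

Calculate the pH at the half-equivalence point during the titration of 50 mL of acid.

At half-equivalence [HA] = [A⁻], so Henderson-Hasselbalch gives pH = pKa = -log(2.06e-04) = 3.69.

pH = pKa = 3.69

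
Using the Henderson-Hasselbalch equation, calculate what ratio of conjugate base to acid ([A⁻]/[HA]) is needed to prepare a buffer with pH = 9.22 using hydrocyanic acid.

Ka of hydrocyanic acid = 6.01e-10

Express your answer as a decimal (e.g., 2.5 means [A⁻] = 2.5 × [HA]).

pKa = -log(6.01e-10) = 9.2211. pH = pKa + log([A⁻]/[HA]), so log([A⁻]/[HA]) = pH − pKa = 9.22 − 9.2211 = -0.0011. [A⁻]/[HA] = 10^(-0.0011) = 0.997

[A⁻]/[HA] = 0.997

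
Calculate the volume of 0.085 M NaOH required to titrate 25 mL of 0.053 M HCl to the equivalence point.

At equivalence: moles acid = moles base. moles HCl = 0.053 × 25/1000 = 0.001325 mol. V_base = moles / 0.085 × 1000 = 15.6 mL.

V_{base} = 15.6 mL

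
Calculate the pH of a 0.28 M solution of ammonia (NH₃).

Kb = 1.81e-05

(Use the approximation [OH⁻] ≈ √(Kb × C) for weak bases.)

[OH⁻] = √(Kb × C) = √(1.81e-05 × 0.28) = 2.2512e-03. pOH = 2.65, pH = 14 - pOH

pH = 11.35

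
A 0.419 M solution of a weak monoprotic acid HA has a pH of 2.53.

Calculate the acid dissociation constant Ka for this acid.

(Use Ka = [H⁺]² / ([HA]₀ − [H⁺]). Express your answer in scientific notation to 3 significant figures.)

[H⁺] = 10^(−pH) = 10^(−2.53) = 2.951e-03 M. For HA ⇌ H⁺ + A⁻, Ka = [H⁺][A⁻]/[HA] = [H⁺]² / ([HA]₀ − [H⁺]) = (2.951e-03)² / (0.419 − 2.951e-03) = 2.09e-05.

K_a = 2.09e-05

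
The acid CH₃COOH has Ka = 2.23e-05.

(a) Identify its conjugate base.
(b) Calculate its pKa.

(a) The conjugate base is formed by removing one H⁺ from CH₃COOH, giving CH₃COO⁻. (b) pKa = -log(Ka) = -log(2.23e-05) = 4.65.

Conjugate base: CH₃COO⁻; pK_a = 4.65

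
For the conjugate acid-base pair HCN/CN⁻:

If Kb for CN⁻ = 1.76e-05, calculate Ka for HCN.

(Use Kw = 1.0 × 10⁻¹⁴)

For a conjugate pair Ka × Kb = Kw, so Ka = Kw/Kb = 1.0 × 10⁻¹⁴ / 1.76e-05 = 5.68e-10.

K_a = 5.68e-10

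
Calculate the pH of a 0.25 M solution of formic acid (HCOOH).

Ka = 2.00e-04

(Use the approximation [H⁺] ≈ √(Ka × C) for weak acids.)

[H⁺] = √(Ka × C) = √(2.00e-04 × 0.25) = 7.0711e-03. pH = -log(7.0711e-03)

pH = 2.15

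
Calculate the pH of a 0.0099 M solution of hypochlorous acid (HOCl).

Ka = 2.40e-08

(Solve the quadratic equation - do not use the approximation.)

x² + Ka×x - Ka×C = 0. Using quadratic formula: [H⁺] = 1.5402e-05

pH = 4.81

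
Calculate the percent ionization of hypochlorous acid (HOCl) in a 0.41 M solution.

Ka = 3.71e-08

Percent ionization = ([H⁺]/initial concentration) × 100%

Using Ka equilibrium: x² + Ka×x - Ka×C = 0. Solving: [H⁺] = 1.2331e-04. Percent = (1.2331e-04/0.41) × 100

Percent ionization = 0.0301%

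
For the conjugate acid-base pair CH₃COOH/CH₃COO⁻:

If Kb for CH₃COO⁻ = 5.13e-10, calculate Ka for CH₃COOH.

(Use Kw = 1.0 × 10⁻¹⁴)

For a conjugate pair Ka × Kb = Kw, so Ka = Kw/Kb = 1.0 × 10⁻¹⁴ / 5.13e-10 = 1.95e-05.

K_a = 1.95e-05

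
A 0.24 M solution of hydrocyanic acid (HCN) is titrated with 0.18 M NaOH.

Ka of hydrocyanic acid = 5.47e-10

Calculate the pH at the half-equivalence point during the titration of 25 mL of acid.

At half-equivalence [HA] = [A⁻], so Henderson-Hasselbalch gives pH = pKa = -log(5.47e-10) = 9.26.

pH = pKa = 9.26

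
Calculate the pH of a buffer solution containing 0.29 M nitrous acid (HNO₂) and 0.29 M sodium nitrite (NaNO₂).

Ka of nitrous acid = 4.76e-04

pKa = -log(4.76e-04) = 3.32. pH = pKa + log([A⁻]/[HA]) = 3.32 + log(0.29/0.29)

pH = 3.32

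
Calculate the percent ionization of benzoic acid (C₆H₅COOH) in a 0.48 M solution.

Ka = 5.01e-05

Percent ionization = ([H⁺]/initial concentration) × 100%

Using Ka equilibrium: x² + Ka×x - Ka×C = 0. Solving: [H⁺] = 4.8789e-03. Percent = (4.8789e-03/0.48) × 100

Percent ionization = 1.02%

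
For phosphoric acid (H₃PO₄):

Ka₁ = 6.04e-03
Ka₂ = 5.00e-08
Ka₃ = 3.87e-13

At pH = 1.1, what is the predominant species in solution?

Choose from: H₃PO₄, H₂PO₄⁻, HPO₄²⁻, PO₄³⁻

pKa₁ = 2.22, pKa₂ = 7.30, pKa₃ = 12.41. For a polyprotic acid the predominant species crosses at each pKa: below pKa_n the protonated form dominates, above it the deprotonated form does. At pH = 1.1, the predominant species is H₃PO₄.

H₃PO₄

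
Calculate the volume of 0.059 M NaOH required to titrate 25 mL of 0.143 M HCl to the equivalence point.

At equivalence: moles acid = moles base. moles HCl = 0.143 × 25/1000 = 0.003575 mol. V_base = moles / 0.059 × 1000 = 60.6 mL.

V_{base} = 60.6 mL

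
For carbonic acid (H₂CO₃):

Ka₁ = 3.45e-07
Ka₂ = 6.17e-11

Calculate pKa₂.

pKa₂ = -log(Ka₂) = -log(6.17e-11) = 10.21.

pK_{a2} = 10.21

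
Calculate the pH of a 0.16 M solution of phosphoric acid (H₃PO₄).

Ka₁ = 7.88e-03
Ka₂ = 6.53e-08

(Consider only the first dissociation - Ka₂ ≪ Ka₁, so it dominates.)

First dissociation dominates. From Ka₁ = [H⁺][HA⁻]/[H₂A], x² + Ka₁·x − Ka₁·C = 0 with C = 0.16 M and Ka₁ = 7.88e-03. Solving: [H⁺] = (−Ka₁ + √(Ka₁² + 4·Ka₁·C)) / 2 = 3.1786e-02 M. pH = -log(3.1786e-02) = 1.50.

pH = 1.50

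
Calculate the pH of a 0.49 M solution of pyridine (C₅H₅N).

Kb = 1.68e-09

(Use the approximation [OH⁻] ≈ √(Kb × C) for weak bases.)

[OH⁻] = √(Kb × C) = √(1.68e-09 × 0.49) = 2.8691e-05. pOH = 4.54, pH = 14 - pOH

pH = 9.46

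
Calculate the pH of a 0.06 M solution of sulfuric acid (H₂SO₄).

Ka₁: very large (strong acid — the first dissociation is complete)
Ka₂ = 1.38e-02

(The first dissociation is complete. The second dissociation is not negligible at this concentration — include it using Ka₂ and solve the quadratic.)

First dissociation is complete: [H⁺]₀ = [HSO₄⁻]₀ = C = 0.06 M. Second dissociation HSO₄⁻ ⇌ H⁺ + SO₄²⁻: let x = [SO₄²⁻]. Ka₂ = (C + x)·x / (C − x) = 1.38e-02 → x² + (C + Ka₂)·x − Ka₂·C = 0 → x² + 0.07380·x − 8.280e-04 = 0. x = (−0.07380 + √(0.07380² + 4 × 8.280e-04)) / 2 = 9.8933e-03 M. [H⁺] = C + x = 0.06 + 9.8933e-03 = 6.9893e-02 M. pH = -log(6.9893e-02) = 1.16.

pH = 1.16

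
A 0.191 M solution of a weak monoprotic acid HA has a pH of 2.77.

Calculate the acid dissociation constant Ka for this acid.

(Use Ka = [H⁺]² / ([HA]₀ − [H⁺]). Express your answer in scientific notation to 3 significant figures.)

[H⁺] = 10^(−pH) = 10^(−2.77) = 1.698e-03 M. For HA ⇌ H⁺ + A⁻, Ka = [H⁺][A⁻]/[HA] = [H⁺]² / ([HA]₀ − [H⁺]) = (1.698e-03)² / (0.191 − 1.698e-03) = 1.52e-05.

K_a = 1.52e-05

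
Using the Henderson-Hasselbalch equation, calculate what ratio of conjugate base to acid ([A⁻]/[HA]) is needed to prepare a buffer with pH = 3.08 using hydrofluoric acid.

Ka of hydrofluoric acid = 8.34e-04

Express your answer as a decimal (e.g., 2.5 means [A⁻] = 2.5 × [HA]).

pKa = -log(8.34e-04) = 3.0788. pH = pKa + log([A⁻]/[HA]), so log([A⁻]/[HA]) = pH − pKa = 3.08 − 3.0788 = 0.0012. [A⁻]/[HA] = 10^(0.0012) = 1.00

[A⁻]/[HA] = 1.00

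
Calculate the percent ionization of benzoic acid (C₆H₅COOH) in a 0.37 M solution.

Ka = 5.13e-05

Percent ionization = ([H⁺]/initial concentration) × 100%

Using Ka equilibrium: x² + Ka×x - Ka×C = 0. Solving: [H⁺] = 4.3311e-03. Percent = (4.3311e-03/0.37) × 100

Percent ionization = 1.17%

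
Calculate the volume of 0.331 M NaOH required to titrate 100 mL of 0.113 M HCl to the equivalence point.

At equivalence: moles acid = moles base. moles HCl = 0.113 × 100/1000 = 0.0113 mol. V_base = moles / 0.331 × 1000 = 34.1 mL.

V_{base} = 34.1 mL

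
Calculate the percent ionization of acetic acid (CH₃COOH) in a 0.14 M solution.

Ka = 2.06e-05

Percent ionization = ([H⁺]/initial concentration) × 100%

Using Ka equilibrium: x² + Ka×x - Ka×C = 0. Solving: [H⁺] = 1.6880e-03. Percent = (1.6880e-03/0.14) × 100

Percent ionization = 1.21%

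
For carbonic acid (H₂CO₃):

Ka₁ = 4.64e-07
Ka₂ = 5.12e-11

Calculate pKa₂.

pKa₂ = -log(Ka₂) = -log(5.12e-11) = 10.29.

pK_{a2} = 10.29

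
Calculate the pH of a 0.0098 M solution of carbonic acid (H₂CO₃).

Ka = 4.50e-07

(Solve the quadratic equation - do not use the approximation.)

x² + Ka×x - Ka×C = 0. Using quadratic formula: [H⁺] = 6.6183e-05

pH = 4.18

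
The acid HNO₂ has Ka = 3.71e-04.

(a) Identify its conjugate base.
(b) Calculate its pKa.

(a) The conjugate base is formed by removing one H⁺ from HNO₂, giving NO₂⁻. (b) pKa = -log(Ka) = -log(3.71e-04) = 3.43.

Conjugate base: NO₂⁻; pK_a = 3.43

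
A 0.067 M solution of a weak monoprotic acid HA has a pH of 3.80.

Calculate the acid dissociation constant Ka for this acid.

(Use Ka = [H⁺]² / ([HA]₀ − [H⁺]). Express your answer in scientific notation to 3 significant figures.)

[H⁺] = 10^(−pH) = 10^(−3.80) = 1.585e-04 M. For HA ⇌ H⁺ + A⁻, Ka = [H⁺][A⁻]/[HA] = [H⁺]² / ([HA]₀ − [H⁺]) = (1.585e-04)² / (0.067 − 1.585e-04) = 3.76e-07.

K_a = 3.76e-07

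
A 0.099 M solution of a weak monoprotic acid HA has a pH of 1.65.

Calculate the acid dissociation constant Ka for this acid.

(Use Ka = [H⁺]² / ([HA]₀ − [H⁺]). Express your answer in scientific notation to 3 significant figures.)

[H⁺] = 10^(−pH) = 10^(−1.65) = 2.239e-02 M. For HA ⇌ H⁺ + A⁻, Ka = [H⁺][A⁻]/[HA] = [H⁺]² / ([HA]₀ − [H⁺]) = (2.239e-02)² / (0.099 − 2.239e-02) = 6.54e-03.

K_a = 6.54e-03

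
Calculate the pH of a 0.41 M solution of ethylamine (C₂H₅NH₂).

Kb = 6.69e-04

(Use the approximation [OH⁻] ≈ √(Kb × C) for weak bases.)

[OH⁻] = √(Kb × C) = √(6.69e-04 × 0.41) = 1.6562e-02. pOH = 1.78, pH = 14 - pOH

pH = 12.22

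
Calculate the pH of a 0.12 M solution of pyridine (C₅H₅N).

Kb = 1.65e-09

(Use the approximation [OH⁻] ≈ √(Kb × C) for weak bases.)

[OH⁻] = √(Kb × C) = √(1.65e-09 × 0.12) = 1.4071e-05. pOH = 4.85, pH = 14 - pOH

pH = 9.15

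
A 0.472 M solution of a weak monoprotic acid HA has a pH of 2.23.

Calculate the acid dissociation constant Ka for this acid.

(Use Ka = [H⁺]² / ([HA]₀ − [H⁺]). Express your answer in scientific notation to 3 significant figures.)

[H⁺] = 10^(−pH) = 10^(−2.23) = 5.888e-03 M. For HA ⇌ H⁺ + A⁻, Ka = [H⁺][A⁻]/[HA] = [H⁺]² / ([HA]₀ − [H⁺]) = (5.888e-03)² / (0.472 − 5.888e-03) = 7.44e-05.

K_a = 7.44e-05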